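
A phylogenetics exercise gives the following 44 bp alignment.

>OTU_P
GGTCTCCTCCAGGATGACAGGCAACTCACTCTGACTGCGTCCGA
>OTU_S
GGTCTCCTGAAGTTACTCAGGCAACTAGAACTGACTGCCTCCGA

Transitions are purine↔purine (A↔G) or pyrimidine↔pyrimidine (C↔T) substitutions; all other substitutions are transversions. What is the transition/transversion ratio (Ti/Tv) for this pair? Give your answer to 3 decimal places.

0.091

Differing sites — 9:C/G (Tv); 10:C/A (Tv); 13:G/T (Tv); 14:A/T (Tv); 15:T/A (Tv); 16:G/C (Tv); 17:A/T (Tv); 27:C/A (Tv); 28:A/G (Ti); 29:C/A (Tv); 30:T/A (Tv); 39:G/C (Tv).
Of the 12 differences, 1 transition and 11 transversions, so Ti/Tv = 1/11 = 0.091.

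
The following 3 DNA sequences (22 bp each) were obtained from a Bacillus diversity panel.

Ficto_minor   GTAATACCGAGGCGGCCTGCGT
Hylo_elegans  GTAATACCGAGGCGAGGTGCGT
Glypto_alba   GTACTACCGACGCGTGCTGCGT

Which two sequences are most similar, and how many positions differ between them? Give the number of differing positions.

Pairwise Hamming distances:
  Ficto_minor vs Hylo_elegans: 3
  Ficto_minor vs Glypto_alba: 4
  Hylo_elegans vs Glypto_alba: 4
The smallest is 3, between Ficto_minor and Hylo_elegans.

3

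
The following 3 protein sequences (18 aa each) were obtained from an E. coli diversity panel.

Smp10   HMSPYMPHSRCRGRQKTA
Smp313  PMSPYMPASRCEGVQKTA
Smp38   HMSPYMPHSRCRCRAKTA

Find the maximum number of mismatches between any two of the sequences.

Pairwise Hamming distances:
  Smp10 vs Smp313: 4
  Smp10 vs Smp38: 2
  Smp313 vs Smp38: 6
The largest is 6, between Smp313 and Smp38.

6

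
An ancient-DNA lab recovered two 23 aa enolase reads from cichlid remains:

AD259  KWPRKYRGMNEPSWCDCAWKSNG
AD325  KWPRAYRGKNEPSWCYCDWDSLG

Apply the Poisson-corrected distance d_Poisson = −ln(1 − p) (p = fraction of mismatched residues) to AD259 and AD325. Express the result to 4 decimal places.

0.3023

Mismatches occur at site 5 (K↔A), site 9 (M↔K), site 16 (D↔Y), site 18 (A↔D), site 20 (K↔D), site 22 (N↔L).
p = 6/23 = 0.260870.
d = −ln(1 − 0.260870) = −ln(0.739130) = 0.3023.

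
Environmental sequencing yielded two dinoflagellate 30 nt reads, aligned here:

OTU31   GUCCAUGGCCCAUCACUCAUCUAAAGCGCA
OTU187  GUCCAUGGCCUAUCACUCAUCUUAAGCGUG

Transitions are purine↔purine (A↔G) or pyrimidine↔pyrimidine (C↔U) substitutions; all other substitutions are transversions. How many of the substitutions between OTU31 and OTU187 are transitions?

Differing sites — 11:C/U (Ti); 23:A/U (Tv); 29:C/U (Ti); 30:A/G (Ti).
Of the 4 differences, 3 transitions and 1 transversion, so the answer is 3.

3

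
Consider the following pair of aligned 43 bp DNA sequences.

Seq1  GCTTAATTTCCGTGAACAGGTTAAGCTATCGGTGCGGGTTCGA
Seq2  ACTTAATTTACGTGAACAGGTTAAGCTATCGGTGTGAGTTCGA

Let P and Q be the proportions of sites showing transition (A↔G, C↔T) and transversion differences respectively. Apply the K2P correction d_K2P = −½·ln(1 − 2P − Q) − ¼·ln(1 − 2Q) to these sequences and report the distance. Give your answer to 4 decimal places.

Mismatches occur at site 1 (G→A, transition), site 10 (C→A, transversion), site 35 (C→T, transition), site 37 (G→A, transition).
Of the 4 differences, 3 transitions and 1 transversion over 43 sites: P = 3/43 = 0.069767, Q = 1/43 = 0.023256.
d = −0.5·ln(0.837210) − 0.25·ln(0.953488) = −0.5·(-0.177680) − 0.25·(-0.047628) = 0.1007.

0.1007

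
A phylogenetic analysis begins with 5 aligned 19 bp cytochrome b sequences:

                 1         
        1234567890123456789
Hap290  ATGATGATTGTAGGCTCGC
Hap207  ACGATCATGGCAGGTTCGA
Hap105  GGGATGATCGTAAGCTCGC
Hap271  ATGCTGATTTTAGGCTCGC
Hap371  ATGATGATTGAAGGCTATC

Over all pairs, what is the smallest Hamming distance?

Pairwise Hamming distances:
  Hap290 vs Hap207: 6
  Hap290 vs Hap105: 4
  Hap290 vs Hap271: 2
  Hap290 vs Hap371: 3
  Hap207 vs Hap105: 8
  Hap207 vs Hap271: 8
  Hap207 vs Hap371: 8
  Hap105 vs Hap271: 6
  Hap105 vs Hap371: 7
  Hap271 vs Hap371: 5
The smallest is 2, between Hap290 and Hap271.

2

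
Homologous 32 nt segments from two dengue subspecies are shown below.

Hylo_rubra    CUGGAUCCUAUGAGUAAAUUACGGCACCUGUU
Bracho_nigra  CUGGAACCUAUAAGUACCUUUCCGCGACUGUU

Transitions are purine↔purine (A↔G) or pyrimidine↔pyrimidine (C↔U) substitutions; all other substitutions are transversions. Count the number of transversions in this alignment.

Mismatches occur at site 6 (U↔A, transversion), site 12 (G↔A, transition), site 17 (A↔C, transversion), site 18 (A↔C, transversion), site 21 (A↔U, transversion), site 23 (G↔C, transversion), site 26 (A↔G, transition), site 27 (C↔A, transversion).
Of the 8 differences, 2 transitions and 6 transversions, so the answer is 6.

6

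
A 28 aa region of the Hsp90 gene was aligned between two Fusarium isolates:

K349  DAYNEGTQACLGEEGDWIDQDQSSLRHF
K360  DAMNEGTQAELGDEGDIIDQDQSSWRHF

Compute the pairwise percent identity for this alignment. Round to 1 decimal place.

The sequences differ at positions 3 (Y/M), 10 (C/E), 13 (E/D), 17 (W/I), 25 (L/W).
23 of the 28 sites match, so the percent identity is 23/28 × 100 = 82.1%.

82.1%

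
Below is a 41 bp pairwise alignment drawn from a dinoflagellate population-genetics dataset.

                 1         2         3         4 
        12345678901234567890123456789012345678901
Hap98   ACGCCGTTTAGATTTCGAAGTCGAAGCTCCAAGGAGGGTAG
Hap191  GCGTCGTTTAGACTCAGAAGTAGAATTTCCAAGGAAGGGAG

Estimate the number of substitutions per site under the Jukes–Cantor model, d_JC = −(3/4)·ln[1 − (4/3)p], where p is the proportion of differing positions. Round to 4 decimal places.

The sequences differ at positions 1 (A/G), 4 (C/T), 13 (T/C), 15 (T/C), 16 (C/A), 22 (C/A), 26 (G/T), 27 (C/T), 36 (G/A), 39 (T/G).
p = 10/41 = 0.243902.
d = −0.75 · ln(1 − (4/3)·0.243902) = −0.75 · ln(0.674797) = −0.75 · (-0.393343) = 0.2950.

0.2950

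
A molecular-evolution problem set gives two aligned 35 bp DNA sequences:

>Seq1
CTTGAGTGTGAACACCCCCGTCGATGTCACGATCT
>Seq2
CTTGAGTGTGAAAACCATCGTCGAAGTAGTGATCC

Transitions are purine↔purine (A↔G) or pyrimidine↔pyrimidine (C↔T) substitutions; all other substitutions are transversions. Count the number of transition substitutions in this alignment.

Mismatches occur at site 13 (C→A, transversion), site 17 (C→A, transversion), site 18 (C→T, transition), site 25 (T→A, transversion), site 28 (C→A, transversion), site 29 (A→G, transition), site 30 (C→T, transition), site 35 (T→C, transition).
Of the 8 differences, 4 transitions and 4 transversions, so the answer is 4.

4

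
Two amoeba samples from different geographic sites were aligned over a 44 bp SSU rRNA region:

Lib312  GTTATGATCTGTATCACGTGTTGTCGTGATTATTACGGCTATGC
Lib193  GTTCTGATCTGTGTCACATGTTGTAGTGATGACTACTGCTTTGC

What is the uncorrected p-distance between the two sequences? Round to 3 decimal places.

Mismatches occur at site 4 (A↔C), site 13 (A↔G), site 18 (G↔A), site 25 (C↔A), site 31 (T↔G), site 33 (T↔C), site 37 (G↔T), site 41 (A↔T).
There are 8 differences over 44 sites, so p = 8/44 = 0.182.

0.182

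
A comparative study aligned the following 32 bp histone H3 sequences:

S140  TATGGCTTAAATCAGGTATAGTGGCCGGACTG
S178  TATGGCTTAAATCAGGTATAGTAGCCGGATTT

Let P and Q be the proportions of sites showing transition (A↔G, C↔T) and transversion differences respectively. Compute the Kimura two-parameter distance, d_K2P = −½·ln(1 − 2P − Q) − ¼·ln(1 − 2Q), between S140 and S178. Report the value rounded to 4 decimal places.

Mismatches occur at site 23 (G↔A, transition), site 30 (C↔T, transition), site 32 (G↔T, transversion).
Of the 3 differences, 2 transitions and 1 transversion over 32 sites: P = 2/32 = 0.062500, Q = 1/32 = 0.031250.
d = −0.5·ln(0.843750) − 0.25·ln(0.937500) = −0.5·(-0.169899) − 0.25·(-0.064539) = 0.1011.

0.1011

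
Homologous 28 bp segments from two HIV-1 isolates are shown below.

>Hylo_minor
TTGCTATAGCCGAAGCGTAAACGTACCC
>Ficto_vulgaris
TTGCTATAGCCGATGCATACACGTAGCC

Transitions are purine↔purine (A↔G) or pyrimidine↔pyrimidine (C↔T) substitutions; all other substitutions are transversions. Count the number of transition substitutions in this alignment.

1

Differing sites — 14:A/T (Tv); 17:G/A (Ti); 20:A/C (Tv); 26:C/G (Tv).
Of the 4 differences, 1 transition and 3 transversions, so the answer is 1.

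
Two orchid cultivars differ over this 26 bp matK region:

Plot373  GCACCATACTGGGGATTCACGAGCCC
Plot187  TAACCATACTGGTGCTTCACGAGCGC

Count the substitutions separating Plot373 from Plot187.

5

Differing sites — 1:G/T; 2:C/A; 13:G/T; 15:A/C; 25:C/G.
That gives 5 mismatches out of 26 aligned sites, so the Hamming distance is 5.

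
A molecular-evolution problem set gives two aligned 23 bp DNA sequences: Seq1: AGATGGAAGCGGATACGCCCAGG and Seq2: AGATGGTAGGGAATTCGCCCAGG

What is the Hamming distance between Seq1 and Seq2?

4

Differing sites — 7:A/T; 10:C/G; 12:G/A; 15:A/T.
That gives 4 mismatches out of 23 aligned sites, so the Hamming distance is 4.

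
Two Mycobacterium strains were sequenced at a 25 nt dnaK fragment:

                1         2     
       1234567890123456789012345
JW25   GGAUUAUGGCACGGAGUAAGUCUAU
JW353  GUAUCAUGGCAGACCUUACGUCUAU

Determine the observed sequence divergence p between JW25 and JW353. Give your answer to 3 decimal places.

0.320

Mismatches occur at site 2 (G→U), site 5 (U→C), site 12 (C→G), site 13 (G→A), site 14 (G→C), site 15 (A→C), site 16 (G→U), site 19 (A→C).
There are 8 differences over 25 sites, so p = 8/25 = 0.320.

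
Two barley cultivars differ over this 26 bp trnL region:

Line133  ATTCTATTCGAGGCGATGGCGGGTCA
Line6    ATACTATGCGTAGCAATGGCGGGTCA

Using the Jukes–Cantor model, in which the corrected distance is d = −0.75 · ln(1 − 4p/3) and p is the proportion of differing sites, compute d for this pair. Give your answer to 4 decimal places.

0.2222

The sequences differ at positions 3 (T/A), 8 (T/G), 11 (A/T), 12 (G/A), 15 (G/A).
p = 5/26 = 0.192308.
d = −0.75 · ln(1 − (4/3)·0.192308) = −0.75 · ln(0.743589) = −0.75 · (-0.296267) = 0.2222.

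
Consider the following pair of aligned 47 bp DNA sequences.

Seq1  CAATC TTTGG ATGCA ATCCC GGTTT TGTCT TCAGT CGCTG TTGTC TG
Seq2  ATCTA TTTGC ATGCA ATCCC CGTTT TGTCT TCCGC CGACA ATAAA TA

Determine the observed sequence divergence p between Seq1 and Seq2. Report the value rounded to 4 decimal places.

Mismatches occur at site 1 (C→A), site 2 (A→T), site 3 (A→C), site 5 (C→A), site 10 (G→C), site 21 (G→C), site 33 (A→C), site 35 (T→C), site 38 (C→A), site 39 (T→C), site 40 (G→A), site 41 (T→A), site 43 (G→A), site 44 (T→A), site 45 (C→A), site 47 (G→A).
There are 16 differences over 47 sites, so p = 16/47 = 0.3404.

0.3404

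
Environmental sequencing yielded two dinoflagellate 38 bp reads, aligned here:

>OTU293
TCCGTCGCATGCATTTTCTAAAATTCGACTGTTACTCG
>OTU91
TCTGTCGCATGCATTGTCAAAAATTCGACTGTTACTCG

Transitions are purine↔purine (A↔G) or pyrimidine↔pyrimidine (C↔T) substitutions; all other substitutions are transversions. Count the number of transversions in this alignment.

2

Differing sites — 3:C/T (Ti); 16:T/G (Tv); 19:T/A (Tv).
Of the 3 differences, 1 transition and 2 transversions, so the answer is 2.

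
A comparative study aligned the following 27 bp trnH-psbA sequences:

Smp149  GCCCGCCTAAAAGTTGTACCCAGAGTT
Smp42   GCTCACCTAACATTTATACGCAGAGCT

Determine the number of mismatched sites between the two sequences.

Differing sites — 3:C/T; 5:G/A; 11:A/C; 13:G/T; 16:G/A; 20:C/G; 26:T/C.
That gives 7 mismatches out of 27 aligned sites, so the Hamming distance is 7.

7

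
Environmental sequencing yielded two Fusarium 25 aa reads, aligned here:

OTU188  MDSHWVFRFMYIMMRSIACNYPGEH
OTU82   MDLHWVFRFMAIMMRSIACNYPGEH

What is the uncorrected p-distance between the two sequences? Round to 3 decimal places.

0.080

The sequences differ at positions 3 (S/L), 11 (Y/A).
There are 2 differences over 25 sites, so p = 2/25 = 0.080.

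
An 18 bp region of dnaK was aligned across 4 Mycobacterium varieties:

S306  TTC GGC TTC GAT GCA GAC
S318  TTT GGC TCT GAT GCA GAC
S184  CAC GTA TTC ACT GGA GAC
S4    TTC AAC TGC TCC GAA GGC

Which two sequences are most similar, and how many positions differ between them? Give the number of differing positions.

3

Pairwise Hamming distances:
  S306 vs S318: 3
  S306 vs S184: 7
  S306 vs S4: 8
  S318 vs S184: 10
  S318 vs S4: 10
  S184 vs S4: 10
The smallest is 3, between S306 and S318.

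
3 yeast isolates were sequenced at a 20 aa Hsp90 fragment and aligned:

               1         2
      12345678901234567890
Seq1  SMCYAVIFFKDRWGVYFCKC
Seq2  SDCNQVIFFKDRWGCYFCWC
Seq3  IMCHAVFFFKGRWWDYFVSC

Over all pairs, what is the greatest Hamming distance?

Pairwise Hamming distances:
  Seq1 vs Seq2: 5
  Seq1 vs Seq3: 8
  Seq2 vs Seq3: 10
The largest is 10, between Seq2 and Seq3.

10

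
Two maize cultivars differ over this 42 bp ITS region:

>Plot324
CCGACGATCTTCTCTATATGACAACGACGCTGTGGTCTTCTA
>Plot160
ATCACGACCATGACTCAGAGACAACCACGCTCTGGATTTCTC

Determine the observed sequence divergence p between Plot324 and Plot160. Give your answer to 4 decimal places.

0.3810

Differing sites — 1:C/A; 2:C/T; 3:G/C; 8:T/C; 10:T/A; 12:C/G; 13:T/A; 16:A/C; 17:T/A; 18:A/G; 19:T/A; 26:G/C; 32:G/C; 36:T/A; 37:C/T; 42:A/C.
There are 16 differences over 42 sites, so p = 16/42 = 0.3810.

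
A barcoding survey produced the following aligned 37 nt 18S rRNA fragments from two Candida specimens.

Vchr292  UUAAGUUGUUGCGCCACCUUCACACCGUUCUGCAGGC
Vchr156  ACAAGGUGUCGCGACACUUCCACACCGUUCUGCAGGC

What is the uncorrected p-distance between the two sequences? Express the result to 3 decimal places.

The sequences differ at positions 1 (U/A), 2 (U/C), 6 (U/G), 10 (U/C), 14 (C/A), 18 (C/U), 20 (U/C).
There are 7 differences over 37 sites, so p = 7/37 = 0.189.

0.189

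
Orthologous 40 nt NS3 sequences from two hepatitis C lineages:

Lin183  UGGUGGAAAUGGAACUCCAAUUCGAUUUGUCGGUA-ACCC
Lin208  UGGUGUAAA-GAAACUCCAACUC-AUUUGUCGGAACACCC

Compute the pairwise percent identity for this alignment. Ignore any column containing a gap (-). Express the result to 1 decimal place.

Excluding the 3 gap columns leaves 37 comparable sites.
Differing sites — 6:G/U; 12:G/A; 21:U/C; 34:U/A.
33 of the 37 comparable sites match, so the percent identity is 33/37 × 100 = 89.2%.

89.2%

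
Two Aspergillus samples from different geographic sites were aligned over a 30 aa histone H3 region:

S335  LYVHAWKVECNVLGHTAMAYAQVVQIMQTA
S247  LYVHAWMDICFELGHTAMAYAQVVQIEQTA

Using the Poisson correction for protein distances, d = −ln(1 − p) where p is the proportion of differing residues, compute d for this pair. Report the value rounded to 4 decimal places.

Mismatches occur at site 7 (K↔M), site 8 (V↔D), site 9 (E↔I), site 11 (N↔F), site 12 (V↔E), site 27 (M↔E).
p = 6/30 = 0.200000.
d = −ln(1 − 0.200000) = −ln(0.800000) = 0.2231.

0.2231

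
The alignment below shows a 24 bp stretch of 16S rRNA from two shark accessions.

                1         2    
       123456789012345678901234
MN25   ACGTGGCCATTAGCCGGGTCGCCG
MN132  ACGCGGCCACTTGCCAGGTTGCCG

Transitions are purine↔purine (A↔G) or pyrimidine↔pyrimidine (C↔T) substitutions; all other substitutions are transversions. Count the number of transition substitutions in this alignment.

4

Differing sites — 4:T/C (Ti); 10:T/C (Ti); 12:A/T (Tv); 16:G/A (Ti); 20:C/T (Ti).
Of the 5 differences, 4 transitions and 1 transversion, so the answer is 4.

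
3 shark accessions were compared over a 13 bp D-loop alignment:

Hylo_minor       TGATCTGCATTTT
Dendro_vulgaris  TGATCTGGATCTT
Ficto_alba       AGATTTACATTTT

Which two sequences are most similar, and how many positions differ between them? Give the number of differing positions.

2

Pairwise Hamming distances:
  Hylo_minor vs Dendro_vulgaris: 2
  Hylo_minor vs Ficto_alba: 3
  Dendro_vulgaris vs Ficto_alba: 5
The smallest is 2, between Hylo_minor and Dendro_vulgaris.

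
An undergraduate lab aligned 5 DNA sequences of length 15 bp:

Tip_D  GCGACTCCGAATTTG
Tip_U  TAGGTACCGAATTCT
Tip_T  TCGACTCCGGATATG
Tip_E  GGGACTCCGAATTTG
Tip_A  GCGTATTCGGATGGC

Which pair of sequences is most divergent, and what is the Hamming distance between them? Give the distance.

Pairwise Hamming distances:
  Tip_D vs Tip_U: 7
  Tip_D vs Tip_T: 3
  Tip_D vs Tip_E: 1
  Tip_D vs Tip_A: 7
  Tip_U vs Tip_T: 8
  Tip_U vs Tip_E: 7
  Tip_U vs Tip_A: 10
  Tip_T vs Tip_E: 4
  Tip_T vs Tip_A: 7
  Tip_E vs Tip_A: 8
The largest is 10, between Tip_U and Tip_A.

10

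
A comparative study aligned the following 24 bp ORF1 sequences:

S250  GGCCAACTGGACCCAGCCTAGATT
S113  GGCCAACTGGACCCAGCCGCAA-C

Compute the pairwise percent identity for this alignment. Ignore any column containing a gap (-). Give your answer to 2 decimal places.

Excluding the 1 gap column leaves 23 comparable sites.
Mismatches occur at site 19 (T↔G), site 20 (A↔C), site 21 (G↔A), site 24 (T↔C).
19 of the 23 comparable sites match, so the percent identity is 19/23 × 100 = 82.61%.

82.61%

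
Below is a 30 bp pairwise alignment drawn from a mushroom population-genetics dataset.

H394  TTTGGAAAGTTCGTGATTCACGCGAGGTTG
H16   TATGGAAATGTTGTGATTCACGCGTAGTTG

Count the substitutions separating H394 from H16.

6

Differing sites — 2:T/A; 9:G/T; 10:T/G; 12:C/T; 25:A/T; 26:G/A.
That gives 6 mismatches out of 30 aligned sites, so the Hamming distance is 6.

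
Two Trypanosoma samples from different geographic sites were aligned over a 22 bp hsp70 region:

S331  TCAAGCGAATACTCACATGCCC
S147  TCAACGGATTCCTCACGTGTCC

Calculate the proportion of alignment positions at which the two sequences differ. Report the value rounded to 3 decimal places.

0.273

Differing sites — 5:G/C; 6:C/G; 9:A/T; 11:A/C; 17:A/G; 20:C/T.
There are 6 differences over 22 sites, so p = 6/22 = 0.273.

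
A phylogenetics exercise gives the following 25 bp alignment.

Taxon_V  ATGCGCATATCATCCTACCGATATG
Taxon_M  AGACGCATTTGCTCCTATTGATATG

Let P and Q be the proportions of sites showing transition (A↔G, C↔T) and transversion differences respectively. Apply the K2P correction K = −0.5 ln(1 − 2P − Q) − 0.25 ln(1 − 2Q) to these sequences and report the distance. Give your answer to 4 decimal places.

The sequences differ at positions 2 (T/G, transversion), 3 (G/A, transition), 9 (A/T, transversion), 11 (C/G, transversion), 12 (A/C, transversion), 18 (C/T, transition), 19 (C/T, transition).
Of the 7 differences, 3 transitions and 4 transversions over 25 sites: P = 3/25 = 0.120000, Q = 4/25 = 0.160000.
d = −0.5·ln(0.600000) − 0.25·ln(0.680000) = −0.5·(-0.510826) − 0.25·(-0.385662) = 0.3518.

0.3518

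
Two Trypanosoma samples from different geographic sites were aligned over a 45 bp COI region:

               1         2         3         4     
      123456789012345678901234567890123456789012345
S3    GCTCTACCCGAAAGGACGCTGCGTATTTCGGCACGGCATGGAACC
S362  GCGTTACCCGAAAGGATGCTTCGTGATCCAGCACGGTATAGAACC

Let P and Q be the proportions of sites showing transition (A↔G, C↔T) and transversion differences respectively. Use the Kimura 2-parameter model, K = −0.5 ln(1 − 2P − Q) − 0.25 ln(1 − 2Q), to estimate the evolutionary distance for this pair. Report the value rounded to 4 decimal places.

0.2730

Mismatches occur at site 3 (T→G, transversion), site 4 (C→T, transition), site 17 (C→T, transition), site 21 (G→T, transversion), site 25 (A→G, transition), site 26 (T→A, transversion), site 28 (T→C, transition), site 30 (G→A, transition), site 37 (C→T, transition), site 40 (G→A, transition).
Of the 10 differences, 7 transitions and 3 transversions over 45 sites: P = 7/45 = 0.155556, Q = 3/45 = 0.066667.
d = −0.5·ln(0.622221) − 0.25·ln(0.866666) = −0.5·(-0.474460) − 0.25·(-0.143102) = 0.2730.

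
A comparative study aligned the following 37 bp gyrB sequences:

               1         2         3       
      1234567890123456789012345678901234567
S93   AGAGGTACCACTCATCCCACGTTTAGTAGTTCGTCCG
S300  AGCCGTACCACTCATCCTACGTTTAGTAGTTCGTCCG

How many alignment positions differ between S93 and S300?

Differing sites — 3:A/C; 4:G/C; 18:C/T.
That gives 3 mismatches out of 37 aligned sites, so the Hamming distance is 3.

3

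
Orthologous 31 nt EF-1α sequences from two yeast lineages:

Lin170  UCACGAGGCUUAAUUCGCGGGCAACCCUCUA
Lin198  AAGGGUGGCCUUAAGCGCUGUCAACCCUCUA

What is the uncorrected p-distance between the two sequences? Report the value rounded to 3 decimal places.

0.355

Differing sites — 1:U/A; 2:C/A; 3:A/G; 4:C/G; 6:A/U; 10:U/C; 12:A/U; 14:U/A; 15:U/G; 19:G/U; 21:G/U.
There are 11 differences over 31 sites, so p = 11/31 = 0.355.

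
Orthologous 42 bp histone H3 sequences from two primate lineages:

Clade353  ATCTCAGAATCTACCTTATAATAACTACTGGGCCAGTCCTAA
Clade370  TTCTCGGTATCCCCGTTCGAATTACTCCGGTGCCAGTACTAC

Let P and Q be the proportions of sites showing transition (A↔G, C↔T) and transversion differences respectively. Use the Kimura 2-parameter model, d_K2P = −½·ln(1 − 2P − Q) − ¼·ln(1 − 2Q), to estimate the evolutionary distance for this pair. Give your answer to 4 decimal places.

0.4516

Differing sites — 1:A/T (Tv); 6:A/G (Ti); 8:A/T (Tv); 12:T/C (Ti); 13:A/C (Tv); 15:C/G (Tv); 18:A/C (Tv); 19:T/G (Tv); 23:A/T (Tv); 27:A/C (Tv); 29:T/G (Tv); 31:G/T (Tv); 38:C/A (Tv); 42:A/C (Tv).
Of the 14 differences, 2 transitions and 12 transversions over 42 sites: P = 2/42 = 0.047619, Q = 12/42 = 0.285714.
d = −0.5·ln(0.619048) − 0.25·ln(0.428572) = −0.5·(-0.479572) − 0.25·(-0.847297) = 0.4516.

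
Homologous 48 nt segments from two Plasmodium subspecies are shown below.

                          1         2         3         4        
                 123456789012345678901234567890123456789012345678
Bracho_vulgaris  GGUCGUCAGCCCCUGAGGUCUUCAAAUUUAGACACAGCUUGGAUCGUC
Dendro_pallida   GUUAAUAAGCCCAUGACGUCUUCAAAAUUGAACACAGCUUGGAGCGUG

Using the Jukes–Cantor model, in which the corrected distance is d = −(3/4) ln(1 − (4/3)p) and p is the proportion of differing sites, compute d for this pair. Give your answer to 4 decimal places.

Differing sites — 2:G/U; 4:C/A; 5:G/A; 7:C/A; 13:C/A; 17:G/C; 27:U/A; 30:A/G; 31:G/A; 44:U/G; 48:C/G.
p = 11/48 = 0.229167.
d = −0.75 · ln(1 − (4/3)·0.229167) = −0.75 · ln(0.694444) = −0.75 · (-0.364644) = 0.2735.

0.2735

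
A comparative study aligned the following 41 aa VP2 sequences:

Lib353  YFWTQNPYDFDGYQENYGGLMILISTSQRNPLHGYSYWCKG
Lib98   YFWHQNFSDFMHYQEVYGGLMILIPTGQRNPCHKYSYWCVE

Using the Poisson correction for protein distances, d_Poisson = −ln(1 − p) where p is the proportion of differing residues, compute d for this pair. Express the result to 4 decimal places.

0.3463

Mismatches occur at site 4 (T→H), site 7 (P→F), site 8 (Y→S), site 11 (D→M), site 12 (G→H), site 16 (N→V), site 25 (S→P), site 27 (S→G), site 32 (L→C), site 34 (G→K), site 40 (K→V), site 41 (G→E).
p = 12/41 = 0.292683.
d = −ln(1 − 0.292683) = −ln(0.707317) = 0.3463.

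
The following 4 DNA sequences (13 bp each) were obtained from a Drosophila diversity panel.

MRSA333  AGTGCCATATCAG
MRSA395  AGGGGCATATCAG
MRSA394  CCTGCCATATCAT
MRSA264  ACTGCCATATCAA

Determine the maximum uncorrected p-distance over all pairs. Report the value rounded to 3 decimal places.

Pairwise Hamming distances:
  MRSA333 vs MRSA395: 2
  MRSA333 vs MRSA394: 3
  MRSA333 vs MRSA264: 2
  MRSA395 vs MRSA394: 5
  MRSA395 vs MRSA264: 4
  MRSA394 vs MRSA264: 2
The largest is 5 mismatches, between MRSA395 and MRSA394; p = 5/13 = 0.385.

0.385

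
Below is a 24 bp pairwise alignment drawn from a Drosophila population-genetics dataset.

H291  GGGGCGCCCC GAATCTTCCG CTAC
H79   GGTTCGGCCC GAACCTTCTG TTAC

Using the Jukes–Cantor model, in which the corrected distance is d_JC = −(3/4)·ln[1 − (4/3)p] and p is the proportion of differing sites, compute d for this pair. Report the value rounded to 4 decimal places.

Mismatches occur at site 3 (G→T), site 4 (G→T), site 7 (C→G), site 14 (T→C), site 19 (C→T), site 21 (C→T).
p = 6/24 = 0.250000.
d = −0.75 · ln(1 − (4/3)·0.250000) = −0.75 · ln(0.666667) = −0.75 · (-0.405465) = 0.3041.

0.3041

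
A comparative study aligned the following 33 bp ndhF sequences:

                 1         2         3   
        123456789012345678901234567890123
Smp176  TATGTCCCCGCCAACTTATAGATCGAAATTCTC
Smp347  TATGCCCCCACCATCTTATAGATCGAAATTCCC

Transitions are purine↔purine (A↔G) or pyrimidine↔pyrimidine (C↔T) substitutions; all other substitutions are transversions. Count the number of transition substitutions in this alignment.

3

Differing sites — 5:T/C (Ti); 10:G/A (Ti); 14:A/T (Tv); 32:T/C (Ti).
Of the 4 differences, 3 transitions and 1 transversion, so the answer is 3.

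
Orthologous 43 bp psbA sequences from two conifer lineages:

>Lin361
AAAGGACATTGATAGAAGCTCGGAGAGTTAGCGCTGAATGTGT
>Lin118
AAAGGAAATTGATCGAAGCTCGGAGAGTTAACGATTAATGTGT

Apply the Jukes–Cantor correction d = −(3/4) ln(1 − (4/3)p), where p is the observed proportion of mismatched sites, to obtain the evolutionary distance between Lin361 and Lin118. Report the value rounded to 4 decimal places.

Mismatches occur at site 7 (C↔A), site 14 (A↔C), site 31 (G↔A), site 34 (C↔A), site 36 (G↔T).
p = 5/43 = 0.116279.
d = −0.75 · ln(1 − (4/3)·0.116279) = −0.75 · ln(0.844961) = −0.75 · (-0.168465) = 0.1263.

0.1263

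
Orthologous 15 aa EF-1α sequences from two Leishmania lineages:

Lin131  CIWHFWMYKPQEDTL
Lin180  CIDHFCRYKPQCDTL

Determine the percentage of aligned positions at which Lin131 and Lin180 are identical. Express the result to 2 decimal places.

Mismatches occur at site 3 (W→D), site 6 (W→C), site 7 (M→R), site 12 (E→C).
11 of the 15 sites match, so the percent identity is 11/15 × 100 = 73.33%.

73.33%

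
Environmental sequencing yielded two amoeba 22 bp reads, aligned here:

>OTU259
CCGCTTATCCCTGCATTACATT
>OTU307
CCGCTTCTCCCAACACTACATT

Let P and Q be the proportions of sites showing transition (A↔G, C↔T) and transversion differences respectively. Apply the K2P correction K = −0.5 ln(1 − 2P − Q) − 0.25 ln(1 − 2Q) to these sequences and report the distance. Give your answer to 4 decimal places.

0.2094

Differing sites — 7:A/C (Tv); 12:T/A (Tv); 13:G/A (Ti); 16:T/C (Ti).
Of the 4 differences, 2 transitions and 2 transversions over 22 sites: P = 2/22 = 0.090909, Q = 2/22 = 0.090909.
d = −0.5·ln(0.727273) − 0.25·ln(0.818182) = −0.5·(-0.318453) − 0.25·(-0.200670) = 0.2094.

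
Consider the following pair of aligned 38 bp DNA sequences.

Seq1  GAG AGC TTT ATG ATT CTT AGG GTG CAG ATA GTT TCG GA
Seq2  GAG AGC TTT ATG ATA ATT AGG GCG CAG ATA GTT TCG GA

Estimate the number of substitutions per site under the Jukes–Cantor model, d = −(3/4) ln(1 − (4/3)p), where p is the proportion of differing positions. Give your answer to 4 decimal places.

Mismatches occur at site 15 (T→A), site 16 (C→A), site 23 (T→C).
p = 3/38 = 0.078947.
d = −0.75 · ln(1 − (4/3)·0.078947) = −0.75 · ln(0.894737) = −0.75 · (-0.111225) = 0.0834.

0.0834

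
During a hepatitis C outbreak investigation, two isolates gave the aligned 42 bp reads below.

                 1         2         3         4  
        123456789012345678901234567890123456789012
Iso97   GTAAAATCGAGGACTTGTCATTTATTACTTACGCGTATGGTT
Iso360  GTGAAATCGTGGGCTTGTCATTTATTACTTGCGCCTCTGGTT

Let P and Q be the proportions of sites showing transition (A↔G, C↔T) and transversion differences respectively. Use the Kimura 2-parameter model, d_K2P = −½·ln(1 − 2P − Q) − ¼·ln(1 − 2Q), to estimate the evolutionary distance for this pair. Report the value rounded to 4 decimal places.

0.1591

The sequences differ at positions 3 (A/G, transition), 10 (A/T, transversion), 13 (A/G, transition), 31 (A/G, transition), 35 (G/C, transversion), 37 (A/C, transversion).
Of the 6 differences, 3 transitions and 3 transversions over 42 sites: P = 3/42 = 0.071429, Q = 3/42 = 0.071429.
d = −0.5·ln(0.785713) − 0.25·ln(0.857142) = −0.5·(-0.241164) − 0.25·(-0.154152) = 0.1591.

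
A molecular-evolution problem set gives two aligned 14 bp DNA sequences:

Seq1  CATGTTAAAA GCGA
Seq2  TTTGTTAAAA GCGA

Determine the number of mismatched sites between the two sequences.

2

Mismatches occur at site 1 (C↔T), site 2 (A↔T).
That gives 2 mismatches out of 14 aligned sites, so the Hamming distance is 2.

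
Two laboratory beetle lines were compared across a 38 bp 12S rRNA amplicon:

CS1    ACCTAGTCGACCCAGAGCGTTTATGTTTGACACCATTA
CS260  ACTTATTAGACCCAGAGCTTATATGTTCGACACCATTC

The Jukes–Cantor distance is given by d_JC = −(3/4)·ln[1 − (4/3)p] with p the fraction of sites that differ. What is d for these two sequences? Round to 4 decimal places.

The sequences differ at positions 3 (C/T), 6 (G/T), 8 (C/A), 19 (G/T), 21 (T/A), 28 (T/C), 38 (A/C).
p = 7/38 = 0.184211.
d = −0.75 · ln(1 − (4/3)·0.184211) = −0.75 · ln(0.754385) = −0.75 · (-0.281852) = 0.2114.

0.2114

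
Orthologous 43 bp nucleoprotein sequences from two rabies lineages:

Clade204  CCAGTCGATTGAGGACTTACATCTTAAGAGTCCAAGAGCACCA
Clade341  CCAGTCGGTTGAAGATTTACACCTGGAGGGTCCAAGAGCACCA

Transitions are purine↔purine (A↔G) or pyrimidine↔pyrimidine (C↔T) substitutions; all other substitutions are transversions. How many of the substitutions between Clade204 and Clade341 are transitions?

Differing sites — 8:A/G (Ti); 13:G/A (Ti); 16:C/T (Ti); 22:T/C (Ti); 25:T/G (Tv); 26:A/G (Ti); 29:A/G (Ti).
Of the 7 differences, 6 transitions and 1 transversion, so the answer is 6.

6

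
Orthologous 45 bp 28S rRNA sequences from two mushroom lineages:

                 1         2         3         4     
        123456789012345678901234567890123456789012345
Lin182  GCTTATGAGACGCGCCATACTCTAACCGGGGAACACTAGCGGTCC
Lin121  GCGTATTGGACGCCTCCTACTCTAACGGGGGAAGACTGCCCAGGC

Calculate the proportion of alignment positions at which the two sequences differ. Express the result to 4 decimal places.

The sequences differ at positions 3 (T/G), 7 (G/T), 8 (A/G), 14 (G/C), 15 (C/T), 17 (A/C), 27 (C/G), 34 (C/G), 38 (A/G), 39 (G/C), 41 (G/C), 42 (G/A), 43 (T/G), 44 (C/G).
There are 14 differences over 45 sites, so p = 14/45 = 0.3111.

0.3111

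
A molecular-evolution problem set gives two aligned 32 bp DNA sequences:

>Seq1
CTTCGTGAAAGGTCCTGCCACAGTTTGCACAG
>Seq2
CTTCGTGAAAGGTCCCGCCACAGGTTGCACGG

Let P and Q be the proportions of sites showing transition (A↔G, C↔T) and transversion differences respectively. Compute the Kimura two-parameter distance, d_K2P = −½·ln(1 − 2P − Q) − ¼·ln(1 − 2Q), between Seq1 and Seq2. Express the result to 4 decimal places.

Differing sites — 16:T/C (Ti); 24:T/G (Tv); 31:A/G (Ti).
Of the 3 differences, 2 transitions and 1 transversion over 32 sites: P = 2/32 = 0.062500, Q = 1/32 = 0.031250.
d = −0.5·ln(0.843750) − 0.25·ln(0.937500) = −0.5·(-0.169899) − 0.25·(-0.064539) = 0.1011.

0.1011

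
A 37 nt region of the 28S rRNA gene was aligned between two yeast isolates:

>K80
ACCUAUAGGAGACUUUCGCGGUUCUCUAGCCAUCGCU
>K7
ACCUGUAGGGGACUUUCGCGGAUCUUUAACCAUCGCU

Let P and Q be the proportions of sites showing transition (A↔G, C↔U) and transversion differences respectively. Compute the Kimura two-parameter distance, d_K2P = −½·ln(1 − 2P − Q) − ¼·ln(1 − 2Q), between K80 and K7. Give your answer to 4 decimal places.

The sequences differ at positions 5 (A/G, transition), 10 (A/G, transition), 22 (U/A, transversion), 26 (C/U, transition), 29 (G/A, transition).
Of the 5 differences, 4 transitions and 1 transversion over 37 sites: P = 4/37 = 0.108108, Q = 1/37 = 0.027027.
d = −0.5·ln(0.756757) − 0.25·ln(0.945946) = −0.5·(-0.278713) − 0.25·(-0.055570) = 0.1532.

0.1532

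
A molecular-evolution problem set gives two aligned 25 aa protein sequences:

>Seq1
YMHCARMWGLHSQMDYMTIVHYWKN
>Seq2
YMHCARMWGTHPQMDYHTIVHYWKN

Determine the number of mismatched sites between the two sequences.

3

Differing sites — 10:L/T; 12:S/P; 17:M/H.
That gives 3 mismatches out of 25 aligned sites, so the Hamming distance is 3.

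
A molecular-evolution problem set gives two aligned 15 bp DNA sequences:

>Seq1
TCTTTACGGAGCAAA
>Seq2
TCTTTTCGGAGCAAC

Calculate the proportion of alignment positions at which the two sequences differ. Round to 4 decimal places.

Mismatches occur at site 6 (A→T), site 15 (A→C).
There are 2 differences over 15 sites, so p = 2/15 = 0.1333.

0.1333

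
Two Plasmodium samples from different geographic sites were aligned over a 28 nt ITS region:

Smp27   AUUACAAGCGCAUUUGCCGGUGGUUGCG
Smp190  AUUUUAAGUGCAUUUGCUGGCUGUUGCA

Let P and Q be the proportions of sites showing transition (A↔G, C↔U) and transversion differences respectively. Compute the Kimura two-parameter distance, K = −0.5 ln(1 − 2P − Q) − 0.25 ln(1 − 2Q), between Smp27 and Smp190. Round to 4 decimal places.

Mismatches occur at site 4 (A↔U, transversion), site 5 (C↔U, transition), site 9 (C↔U, transition), site 18 (C↔U, transition), site 21 (U↔C, transition), site 22 (G↔U, transversion), site 28 (G↔A, transition).
Of the 7 differences, 5 transitions and 2 transversions over 28 sites: P = 5/28 = 0.178571, Q = 2/28 = 0.071429.
d = −0.5·ln(0.571429) − 0.25·ln(0.857142) = −0.5·(-0.559615) − 0.25·(-0.154152) = 0.3183.

0.3183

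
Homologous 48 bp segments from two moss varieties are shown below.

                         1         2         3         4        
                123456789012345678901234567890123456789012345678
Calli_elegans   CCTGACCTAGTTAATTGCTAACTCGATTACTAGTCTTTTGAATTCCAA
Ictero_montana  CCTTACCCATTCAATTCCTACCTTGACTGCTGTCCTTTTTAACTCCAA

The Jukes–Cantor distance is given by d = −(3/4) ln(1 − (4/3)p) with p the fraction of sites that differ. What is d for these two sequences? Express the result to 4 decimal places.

Differing sites — 4:G/T; 8:T/C; 10:G/T; 12:T/C; 17:G/C; 21:A/C; 24:C/T; 27:T/C; 29:A/G; 32:A/G; 33:G/T; 34:T/C; 40:G/T; 43:T/C.
p = 14/48 = 0.291667.
d = −0.75 · ln(1 − (4/3)·0.291667) = −0.75 · ln(0.611111) = −0.75 · (-0.492477) = 0.3694.

0.3694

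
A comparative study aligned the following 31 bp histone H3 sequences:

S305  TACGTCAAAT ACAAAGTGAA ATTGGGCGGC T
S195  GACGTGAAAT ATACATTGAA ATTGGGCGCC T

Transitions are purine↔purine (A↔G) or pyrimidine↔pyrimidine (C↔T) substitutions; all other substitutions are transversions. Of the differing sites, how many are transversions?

5

Differing sites — 1:T/G (Tv); 6:C/G (Tv); 12:C/T (Ti); 14:A/C (Tv); 16:G/T (Tv); 29:G/C (Tv).
Of the 6 differences, 1 transition and 5 transversions, so the answer is 5.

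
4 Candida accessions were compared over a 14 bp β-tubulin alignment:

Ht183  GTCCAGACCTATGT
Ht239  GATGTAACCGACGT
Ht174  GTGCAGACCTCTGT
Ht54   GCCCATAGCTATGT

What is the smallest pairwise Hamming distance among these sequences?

2

Pairwise Hamming distances:
  Ht183 vs Ht239: 7
  Ht183 vs Ht174: 2
  Ht183 vs Ht54: 3
  Ht239 vs Ht174: 8
  Ht239 vs Ht54: 8
  Ht174 vs Ht54: 5
The smallest is 2, between Ht183 and Ht174.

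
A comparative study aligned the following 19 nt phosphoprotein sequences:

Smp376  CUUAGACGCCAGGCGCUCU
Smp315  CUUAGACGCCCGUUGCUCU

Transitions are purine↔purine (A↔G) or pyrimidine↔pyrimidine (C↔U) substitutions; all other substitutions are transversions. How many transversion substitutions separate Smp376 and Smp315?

Mismatches occur at site 11 (A/C, transversion), site 13 (G/U, transversion), site 14 (C/U, transition).
Of the 3 differences, 1 transition and 2 transversions, so the answer is 2.

2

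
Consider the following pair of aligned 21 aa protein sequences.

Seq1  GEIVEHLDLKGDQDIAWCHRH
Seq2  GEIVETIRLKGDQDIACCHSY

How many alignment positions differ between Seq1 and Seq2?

Mismatches occur at site 6 (H/T), site 7 (L/I), site 8 (D/R), site 17 (W/C), site 20 (R/S), site 21 (H/Y).
That gives 6 mismatches out of 21 aligned sites, so the Hamming distance is 6.

6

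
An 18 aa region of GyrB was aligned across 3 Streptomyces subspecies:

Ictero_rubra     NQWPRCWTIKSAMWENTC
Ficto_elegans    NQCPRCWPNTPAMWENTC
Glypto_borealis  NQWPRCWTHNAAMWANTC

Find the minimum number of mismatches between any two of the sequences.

4

Pairwise Hamming distances:
  Ictero_rubra vs Ficto_elegans: 5
  Ictero_rubra vs Glypto_borealis: 4
  Ficto_elegans vs Glypto_borealis: 6
The smallest is 4, between Ictero_rubra and Glypto_borealis.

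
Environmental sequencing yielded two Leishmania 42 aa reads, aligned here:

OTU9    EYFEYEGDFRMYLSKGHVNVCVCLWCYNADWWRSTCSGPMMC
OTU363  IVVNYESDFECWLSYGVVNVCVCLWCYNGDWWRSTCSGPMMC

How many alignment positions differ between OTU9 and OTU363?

11

The sequences differ at positions 1 (E/I), 2 (Y/V), 3 (F/V), 4 (E/N), 7 (G/S), 10 (R/E), 11 (M/C), 12 (Y/W), 15 (K/Y), 17 (H/V), 29 (A/G).
That gives 11 mismatches out of 42 aligned sites, so the Hamming distance is 11.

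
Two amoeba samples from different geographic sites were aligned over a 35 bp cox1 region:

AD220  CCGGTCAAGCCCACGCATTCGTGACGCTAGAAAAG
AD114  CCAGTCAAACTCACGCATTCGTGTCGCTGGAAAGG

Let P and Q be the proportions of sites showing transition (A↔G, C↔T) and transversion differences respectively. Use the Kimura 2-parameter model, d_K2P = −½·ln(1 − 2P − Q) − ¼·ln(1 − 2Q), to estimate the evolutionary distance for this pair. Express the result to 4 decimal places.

The sequences differ at positions 3 (G/A, transition), 9 (G/A, transition), 11 (C/T, transition), 24 (A/T, transversion), 29 (A/G, transition), 34 (A/G, transition).
Of the 6 differences, 5 transitions and 1 transversion over 35 sites: P = 5/35 = 0.142857, Q = 1/35 = 0.028571.
d = −0.5·ln(0.685715) − 0.25·ln(0.942858) = −0.5·(-0.377293) − 0.25·(-0.058840) = 0.2034.

0.2034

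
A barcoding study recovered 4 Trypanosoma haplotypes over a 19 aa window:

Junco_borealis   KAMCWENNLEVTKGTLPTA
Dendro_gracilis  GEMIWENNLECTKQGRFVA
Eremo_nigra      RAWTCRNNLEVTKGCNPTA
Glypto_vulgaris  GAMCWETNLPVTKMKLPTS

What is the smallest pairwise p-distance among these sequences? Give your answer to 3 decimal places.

0.316

Pairwise Hamming distances:
  Junco_borealis vs Dendro_gracilis: 9
  Junco_borealis vs Eremo_nigra: 7
  Junco_borealis vs Glypto_vulgaris: 6
  Dendro_gracilis vs Eremo_nigra: 12
  Dendro_gracilis vs Glypto_vulgaris: 11
  Eremo_nigra vs Glypto_vulgaris: 11
The smallest is 6 mismatches, between Junco_borealis and Glypto_vulgaris; p = 6/19 = 0.316.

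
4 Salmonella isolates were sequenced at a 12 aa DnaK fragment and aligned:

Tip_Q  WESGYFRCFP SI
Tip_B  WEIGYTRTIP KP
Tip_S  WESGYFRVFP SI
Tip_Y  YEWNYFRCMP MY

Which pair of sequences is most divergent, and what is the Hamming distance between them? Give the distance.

Pairwise Hamming distances:
  Tip_Q vs Tip_B: 6
  Tip_Q vs Tip_S: 1
  Tip_Q vs Tip_Y: 6
  Tip_B vs Tip_S: 6
  Tip_B vs Tip_Y: 8
  Tip_S vs Tip_Y: 7
The largest is 8, between Tip_B and Tip_Y.

8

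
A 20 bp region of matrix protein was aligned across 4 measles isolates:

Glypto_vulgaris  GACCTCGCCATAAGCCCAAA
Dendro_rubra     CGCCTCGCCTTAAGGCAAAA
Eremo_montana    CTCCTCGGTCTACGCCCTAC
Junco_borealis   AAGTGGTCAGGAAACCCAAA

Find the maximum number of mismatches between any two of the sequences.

Pairwise Hamming distances:
  Glypto_vulgaris vs Dendro_rubra: 5
  Glypto_vulgaris vs Eremo_montana: 8
  Glypto_vulgaris vs Junco_borealis: 10
  Dendro_rubra vs Eremo_montana: 9
  Dendro_rubra vs Junco_borealis: 13
  Eremo_montana vs Junco_borealis: 15
The largest is 15, between Eremo_montana and Junco_borealis.

15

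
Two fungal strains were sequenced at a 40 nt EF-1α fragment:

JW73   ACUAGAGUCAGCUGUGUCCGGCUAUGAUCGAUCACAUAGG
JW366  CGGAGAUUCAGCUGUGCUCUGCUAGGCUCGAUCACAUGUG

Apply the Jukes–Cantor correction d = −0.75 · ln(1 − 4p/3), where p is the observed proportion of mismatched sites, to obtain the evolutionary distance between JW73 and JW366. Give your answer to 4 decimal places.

The sequences differ at positions 1 (A/C), 2 (C/G), 3 (U/G), 7 (G/U), 17 (U/C), 18 (C/U), 20 (G/U), 25 (U/G), 27 (A/C), 38 (A/G), 39 (G/U).
p = 11/40 = 0.275000.
d = −0.75 · ln(1 − (4/3)·0.275000) = −0.75 · ln(0.633333) = −0.75 · (-0.456759) = 0.3426.

0.3426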